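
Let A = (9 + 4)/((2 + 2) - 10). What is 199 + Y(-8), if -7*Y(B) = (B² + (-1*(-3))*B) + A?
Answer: 8131/42 ≈ 193.60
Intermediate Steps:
A = -13/6 (A = 13/(4 - 10) = 13/(-6) = 13*(-⅙) = -13/6 ≈ -2.1667)
Y(B) = 13/42 - 3*B/7 - B²/7 (Y(B) = -((B² + (-1*(-3))*B) - 13/6)/7 = -((B² + 3*B) - 13/6)/7 = -(-13/6 + B² + 3*B)/7 = 13/42 - 3*B/7 - B²/7)
199 + Y(-8) = 199 + (13/42 - 3/7*(-8) - ⅐*(-8)²) = 199 + (13/42 + 24/7 - ⅐*64) = 199 + (13/42 + 24/7 - 64/7) = 199 - 227/42 = 8131/42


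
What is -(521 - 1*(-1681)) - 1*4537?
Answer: -6739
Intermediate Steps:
-(521 - 1*(-1681)) - 1*4537 = -(521 + 1681) - 4537 = -1*2202 - 4537 = -2202 - 4537 = -6739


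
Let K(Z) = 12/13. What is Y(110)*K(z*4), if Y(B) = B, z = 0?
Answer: 1320/13 ≈ 101.54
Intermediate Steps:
K(Z) = 12/13 (K(Z) = 12*(1/13) = 12/13)
Y(110)*K(z*4) = 110*(12/13) = 1320/13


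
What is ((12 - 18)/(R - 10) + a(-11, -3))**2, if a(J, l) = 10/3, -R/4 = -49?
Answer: 94249/8649 ≈ 10.897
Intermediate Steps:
R = 196 (R = -4*(-49) = 196)
a(J, l) = 10/3 (a(J, l) = 10*(1/3) = 10/3)
((12 - 18)/(R - 10) + a(-11, -3))**2 = ((12 - 18)/(196 - 10) + 10/3)**2 = (-6/186 + 10/3)**2 = (-6*1/186 + 10/3)**2 = (-1/31 + 10/3)**2 = (307/93)**2 = 94249/8649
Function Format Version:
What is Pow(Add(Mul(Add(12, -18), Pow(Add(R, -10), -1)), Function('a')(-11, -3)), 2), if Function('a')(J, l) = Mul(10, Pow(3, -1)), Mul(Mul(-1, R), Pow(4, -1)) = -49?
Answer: Rational(94249, 8649) ≈ 10.897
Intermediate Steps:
R = 196 (R = Mul(-4, -49) = 196)
Function('a')(J, l) = Rational(10, 3) (Function('a')(J, l) = Mul(10, Rational(1, 3)) = Rational(10, 3))
Pow(Add(Mul(Add(12, -18), Pow(Add(R, -10), -1)), Function('a')(-11, -3)), 2) = Pow(Add(Mul(Add(12, -18), Pow(Add(196, -10), -1)), Rational(10, 3)), 2) = Pow(Add(Mul(-6, Pow(186, -1)), Rational(10, 3)), 2) = Pow(Add(Mul(-6, Rational(1, 186)), Rational(10, 3)), 2) = Pow(Add(Rational(-1, 31), Rational(10, 3)), 2) = Pow(Rational(307, 93), 2) = Rational(94249, 8649)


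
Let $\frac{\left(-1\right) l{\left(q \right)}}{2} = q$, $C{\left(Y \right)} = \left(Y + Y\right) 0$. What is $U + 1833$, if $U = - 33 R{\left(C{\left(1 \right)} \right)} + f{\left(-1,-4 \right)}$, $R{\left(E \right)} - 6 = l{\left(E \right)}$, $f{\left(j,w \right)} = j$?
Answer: $1634$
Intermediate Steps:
$C{\left(Y \right)} = 0$ ($C{\left(Y \right)} = 2 Y 0 = 0$)
$l{\left(q \right)} = - 2 q$
$R{\left(E \right)} = 6 - 2 E$
$U = -199$ ($U = - 33 \left(6 - 0\right) - 1 = - 33 \left(6 + 0\right) - 1 = \left(-33\right) 6 - 1 = -198 - 1 = -199$)
$U + 1833 = -199 + 1833 = 1634$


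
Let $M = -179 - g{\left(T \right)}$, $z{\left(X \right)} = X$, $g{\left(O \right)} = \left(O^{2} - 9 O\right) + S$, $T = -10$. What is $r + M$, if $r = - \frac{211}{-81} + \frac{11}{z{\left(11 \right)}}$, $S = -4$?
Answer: $- \frac{29273}{81} \approx -361.4$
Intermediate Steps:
$g{\left(O \right)} = -4 + O^{2} - 9 O$ ($g{\left(O \right)} = \left(O^{2} - 9 O\right) - 4 = -4 + O^{2} - 9 O$)
$r = \frac{292}{81}$ ($r = - \frac{211}{-81} + \frac{11}{11} = \left(-211\right) \left(- \frac{1}{81}\right) + 11 \cdot \frac{1}{11} = \frac{211}{81} + 1 = \frac{292}{81} \approx 3.6049$)
$M = -365$ ($M = -179 - \left(-4 + \left(-10\right)^{2} - -90\right) = -179 - \left(-4 + 100 + 90\right) = -179 - 186 = -365$)
$r + M = \frac{292}{81} - 365 = - \frac{29273}{81}$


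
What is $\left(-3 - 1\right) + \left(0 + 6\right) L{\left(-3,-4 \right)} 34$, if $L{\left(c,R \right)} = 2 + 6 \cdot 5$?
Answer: $6524$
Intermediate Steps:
$L{\left(c,R \right)} = 32$ ($L{\left(c,R \right)} = 2 + 30 = 32$)
$\left(-3 - 1\right) + \left(0 + 6\right) L{\left(-3,-4 \right)} 34 = \left(-3 - 1\right) + \left(0 + 6\right) 32 \cdot 34 = \left(-3 - 1\right) + 6 \cdot 32 \cdot 34 = -4 + 192 \cdot 34 = -4 + 6528 = 6524$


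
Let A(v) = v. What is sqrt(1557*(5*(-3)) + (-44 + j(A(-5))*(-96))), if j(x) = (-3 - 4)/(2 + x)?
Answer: I*sqrt(23623) ≈ 153.7*I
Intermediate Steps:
j(x) = -7/(2 + x)
sqrt(1557*(5*(-3)) + (-44 + j(A(-5))*(-96))) = sqrt(1557*(5*(-3)) + (-44 - 7/(2 - 5)*(-96))) = sqrt(1557*(-15) + (-44 - 7/(-3)*(-96))) = sqrt(-23355 + (-44 - 7*(-1/3)*(-96))) = sqrt(-23355 + (-44 + (7/3)*(-96))) = sqrt(-23355 + (-44 - 224)) = sqrt(-23355 - 268) = sqrt(-23623) = I*sqrt(23623)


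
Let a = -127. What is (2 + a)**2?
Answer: 15625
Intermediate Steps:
(2 + a)**2 = (2 - 127)**2 = (-125)**2 = 15625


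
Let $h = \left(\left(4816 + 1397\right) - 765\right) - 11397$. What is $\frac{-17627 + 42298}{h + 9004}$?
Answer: $\frac{24671}{3055} \approx 8.0756$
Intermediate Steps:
$h = -5949$ ($h = \left(6213 - 765\right) - 11397 = 5448 - 11397 = -5949$)
$\frac{-17627 + 42298}{h + 9004} = \frac{-17627 + 42298}{-5949 + 9004} = \frac{24671}{3055}$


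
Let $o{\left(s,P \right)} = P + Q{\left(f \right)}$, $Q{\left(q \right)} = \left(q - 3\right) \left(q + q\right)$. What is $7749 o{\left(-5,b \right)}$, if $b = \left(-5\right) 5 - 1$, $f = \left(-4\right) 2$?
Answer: $1162350$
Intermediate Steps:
$f = -8$
$b = -26$ ($b = -25 - 1 = -26$)
$Q{\left(q \right)} = 2 q \left(-3 + q\right)$ ($Q{\left(q \right)} = \left(-3 + q\right) 2 q = 2 q \left(-3 + q\right)$)
$o{\left(s,P \right)} = 176 + P$ ($o{\left(s,P \right)} = P + 2 \left(-8\right) \left(-3 - 8\right) = P + 2 \left(-8\right) \left(-11\right) = P + 176 = 176 + P$)
$7749 o{\left(-5,b \right)} = 7749 \left(176 - 26\right) = 7749 \cdot 150 = 1162350$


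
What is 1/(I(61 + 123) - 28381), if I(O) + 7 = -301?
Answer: -1/28689 ≈ -3.4857e-5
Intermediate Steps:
I(O) = -308 (I(O) = -7 - 301 = -308)
1/(I(61 + 123) - 28381) = 1/(-308 - 28381) = 1/(-28689) = -1/28689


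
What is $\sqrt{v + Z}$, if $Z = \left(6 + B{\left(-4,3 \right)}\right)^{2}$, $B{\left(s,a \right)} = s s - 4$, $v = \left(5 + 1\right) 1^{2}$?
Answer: $\sqrt{330} \approx 18.166$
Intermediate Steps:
$v = 6$ ($v = 6 \cdot 1 = 6$)
$B{\left(s,a \right)} = -4 + s^{2}$ ($B{\left(s,a \right)} = s^{2} - 4 = -4 + s^{2}$)
$Z = 324$ ($Z = \left(6 - \left(4 - \left(-4\right)^{2}\right)\right)^{2} = \left(6 + \left(-4 + 16\right)\right)^{2} = \left(6 + 12\right)^{2} = 18^{2} = 324$)
$\sqrt{v + Z} = \sqrt{6 + 324} = \sqrt{330}$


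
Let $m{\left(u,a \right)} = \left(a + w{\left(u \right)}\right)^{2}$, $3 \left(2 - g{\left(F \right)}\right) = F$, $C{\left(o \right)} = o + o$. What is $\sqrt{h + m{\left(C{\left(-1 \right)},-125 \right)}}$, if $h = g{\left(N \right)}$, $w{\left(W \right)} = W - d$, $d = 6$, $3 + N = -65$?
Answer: $\frac{\sqrt{159423}}{3} \approx 133.09$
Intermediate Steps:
$C{\left(o \right)} = 2 o$
$N = -68$ ($N = -3 - 65 = -68$)
$w{\left(W \right)} = -6 + W$ ($w{\left(W \right)} = W - 6 = -6 + W$)
$g{\left(F \right)} = 2 - \frac{F}{3}$
$m{\left(u,a \right)} = \left(-6 + a + u\right)^{2}$ ($m{\left(u,a \right)} = \left(a + \left(-6 + u\right)\right)^{2} = \left(-6 + a + u\right)^{2}$)
$h = \frac{74}{3}$ ($h = 2 - - \frac{68}{3} = 2 + \frac{68}{3} = \frac{74}{3} \approx 24.667$)
$\sqrt{h + m{\left(C{\left(-1 \right)},-125 \right)}} = \sqrt{\frac{74}{3} + \left(-6 - 125 + 2 \left(-1\right)\right)^{2}} = \sqrt{\frac{74}{3} + \left(-6 - 125 - 2\right)^{2}} = \sqrt{\frac{74}{3} + \left(-133\right)^{2}} = \sqrt{\frac{74}{3} + 17689} = \sqrt{\frac{53141}{3}} = \frac{\sqrt{159423}}{3}$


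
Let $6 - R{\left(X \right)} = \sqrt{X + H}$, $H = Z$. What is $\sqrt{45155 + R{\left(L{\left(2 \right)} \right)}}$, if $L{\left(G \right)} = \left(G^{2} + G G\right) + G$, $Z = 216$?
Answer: $\sqrt{45161 - \sqrt{226}} \approx 212.48$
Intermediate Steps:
$H = 216$
$L{\left(G \right)} = G + 2 G^{2}$ ($L{\left(G \right)} = \left(G^{2} + G^{2}\right) + G = 2 G^{2} + G = G + 2 G^{2}$)
$R{\left(X \right)} = 6 - \sqrt{216 + X}$ ($R{\left(X \right)} = 6 - \sqrt{X + 216} = 6 - \sqrt{216 + X}$)
$\sqrt{45155 + R{\left(L{\left(2 \right)} \right)}} = \sqrt{45155 + \left(6 - \sqrt{216 + 2 \left(1 + 2 \cdot 2\right)}\right)} = \sqrt{45155 + \left(6 - \sqrt{216 + 2 \left(1 + 4\right)}\right)} = \sqrt{45155 + \left(6 - \sqrt{216 + 2 \cdot 5}\right)} = \sqrt{45155 + \left(6 - \sqrt{216 + 10}\right)} = \sqrt{45155 + \left(6 - \sqrt{226}\right)} = \sqrt{45161 - \sqrt{226}}$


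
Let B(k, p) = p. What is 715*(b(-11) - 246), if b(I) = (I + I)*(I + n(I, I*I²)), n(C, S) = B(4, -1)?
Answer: 12870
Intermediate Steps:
n(C, S) = -1
b(I) = 2*I*(-1 + I) (b(I) = (I + I)*(I - 1) = (2*I)*(-1 + I) = 2*I*(-1 + I))
715*(b(-11) - 246) = 715*(2*(-11)*(-1 - 11) - 246) = 715*(2*(-11)*(-12) - 246) = 715*(264 - 246) = 715*18 = 12870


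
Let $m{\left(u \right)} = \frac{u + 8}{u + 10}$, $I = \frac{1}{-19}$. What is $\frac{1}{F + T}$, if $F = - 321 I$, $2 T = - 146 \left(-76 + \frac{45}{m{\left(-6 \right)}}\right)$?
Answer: $- \frac{19}{19097} \approx -0.00099492$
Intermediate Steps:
$I = - \frac{1}{19} \approx -0.052632$
$m{\left(u \right)} = \frac{8 + u}{10 + u}$
$T = -1022$ ($T = \frac{\left(-146\right) \left(-76 + \frac{45}{\frac{1}{10 - 6} \left(8 - 6\right)}\right)}{2} = \frac{\left(-146\right) \left(-76 + \frac{45}{\frac{1}{4} \cdot 2}\right)}{2} = \frac{\left(-146\right) \left(-76 + 45 \frac{1}{\frac{1}{2}}\right)}{2} = \frac{\left(-146\right) \left(-76 + 45 \cdot 2\right)}{2} = \frac{\left(-146\right) \left(-76 + 90\right)}{2} = \frac{\left(-146\right) 14}{2} = \frac{1}{2} \left(-2044\right) = -1022$)
$F = \frac{321}{19}$ ($F = \left(-321\right) \left(- \frac{1}{19}\right) = \frac{321}{19} \approx 16.895$)
$\frac{1}{F + T} = \frac{1}{\frac{321}{19} - 1022} = \frac{1}{- \frac{19097}{19}} = - \frac{19}{19097}$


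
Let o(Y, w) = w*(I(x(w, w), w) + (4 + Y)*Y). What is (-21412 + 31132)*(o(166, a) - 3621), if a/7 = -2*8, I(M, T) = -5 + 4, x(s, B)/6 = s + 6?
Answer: -30755528280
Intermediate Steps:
x(s, B) = 36 + 6*s (x(s, B) = 6*(s + 6) = 6*(6 + s) = 36 + 6*s)
I(M, T) = -1
a = -112 (a = 7*(-2*8) = 7*(-16) = -112)
o(Y, w) = w*(-1 + Y*(4 + Y)) (o(Y, w) = w*(-1 + (4 + Y)*Y) = w*(-1 + Y*(4 + Y)))
(-21412 + 31132)*(o(166, a) - 3621) = (-21412 + 31132)*(-112*(-1 + 166² + 4*166) - 3621) = 9720*(-112*(-1 + 27556 + 664) - 3621) = 9720*(-112*28219 - 3621) = 9720*(-3160528 - 3621) = 9720*(-3164149) = -30755528280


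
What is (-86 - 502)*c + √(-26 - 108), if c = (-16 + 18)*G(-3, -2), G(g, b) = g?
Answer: 3528 + I*√134 ≈ 3528.0 + 11.576*I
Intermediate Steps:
c = -6 (c = (-16 + 18)*(-3) = 2*(-3) = -6)
(-86 - 502)*c + √(-26 - 108) = (-86 - 502)*(-6) + √(-26 - 108) = -588*(-6) + √(-134) = 3528 + I*√134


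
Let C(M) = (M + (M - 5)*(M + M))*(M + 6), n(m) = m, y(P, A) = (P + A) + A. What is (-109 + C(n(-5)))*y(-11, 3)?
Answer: 70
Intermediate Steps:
y(P, A) = P + 2*A (y(P, A) = (A + P) + A = P + 2*A)
C(M) = (6 + M)*(M + 2*M*(-5 + M)) (C(M) = (M + (-5 + M)*(2*M))*(6 + M) = (M + 2*M*(-5 + M))*(6 + M) = (6 + M)*(M + 2*M*(-5 + M)))
(-109 + C(n(-5)))*y(-11, 3) = (-109 - 5*(-54 + 2*(-5)² + 3*(-5)))*(-11 + 2*3) = (-109 - 5*(-54 + 2*25 - 15))*(-11 + 6) = (-109 - 5*(-54 + 50 - 15))*(-5) = (-109 - 5*(-19))*(-5) = (-109 + 95)*(-5) = -14*(-5) = 70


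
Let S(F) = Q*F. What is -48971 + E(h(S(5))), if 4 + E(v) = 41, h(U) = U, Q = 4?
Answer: -48934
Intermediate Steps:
S(F) = 4*F
E(v) = 37 (E(v) = -4 + 41 = 37)
-48971 + E(h(S(5))) = -48971 + 37 = -48934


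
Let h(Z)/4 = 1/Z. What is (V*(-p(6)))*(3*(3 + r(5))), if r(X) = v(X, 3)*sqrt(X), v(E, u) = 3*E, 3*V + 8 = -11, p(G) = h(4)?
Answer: 57 + 285*sqrt(5) ≈ 694.28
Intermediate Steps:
h(Z) = 4/Z
p(G) = 1 (p(G) = 4/4 = 4*(1/4) = 1)
V = -19/3 (V = -8/3 + (1/3)*(-11) = -8/3 - 11/3 = -19/3 ≈ -6.3333)
r(X) = 3*X**(3/2) (r(X) = (3*X)*sqrt(X) = 3*X**(3/2))
(V*(-p(6)))*(3*(3 + r(5))) = (-(-19)/3)*(3*(3 + 3*5**(3/2))) = (-19/3*(-1))*(3*(3 + 3*(5*sqrt(5)))) = 19*(3*(3 + 15*sqrt(5)))/3 = 19*(9 + 45*sqrt(5))/3 = 57 + 285*sqrt(5)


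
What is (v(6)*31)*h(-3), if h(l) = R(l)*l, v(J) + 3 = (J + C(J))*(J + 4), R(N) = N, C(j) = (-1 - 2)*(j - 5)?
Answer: 7533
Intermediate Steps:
C(j) = 15 - 3*j (C(j) = -3*(-5 + j) = 15 - 3*j)
v(J) = -3 + (4 + J)*(15 - 2*J) (v(J) = -3 + (J + (15 - 3*J))*(J + 4) = -3 + (15 - 2*J)*(4 + J) = -3 + (4 + J)*(15 - 2*J))
h(l) = l² (h(l) = l*l = l²)
(v(6)*31)*h(-3) = ((57 - 2*6² + 7*6)*31)*(-3)² = ((57 - 2*36 + 42)*31)*9 = ((57 - 72 + 42)*31)*9 = (27*31)*9 = 837*9 = 7533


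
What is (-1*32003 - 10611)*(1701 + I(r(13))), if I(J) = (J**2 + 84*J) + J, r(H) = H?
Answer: -126776650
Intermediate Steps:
I(J) = J**2 + 85*J
(-1*32003 - 10611)*(1701 + I(r(13))) = (-1*32003 - 10611)*(1701 + 13*(85 + 13)) = (-32003 - 10611)*(1701 + 13*98) = -42614*(1701 + 1274) = -42614*2975 = -126776650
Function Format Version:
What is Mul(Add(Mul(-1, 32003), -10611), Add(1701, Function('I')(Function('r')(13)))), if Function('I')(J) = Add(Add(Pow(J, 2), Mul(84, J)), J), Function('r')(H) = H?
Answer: -126776650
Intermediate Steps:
Function('I')(J) = Add(Pow(J, 2), Mul(85, J))
Mul(Add(Mul(-1, 32003), -10611), Add(1701, Function('I')(Function('r')(13)))) = Mul(Add(Mul(-1, 32003), -10611), Add(1701, Mul(13, Add(85, 13)))) = Mul(Add(-32003, -10611), Add(1701, Mul(13, 98))) = Mul(-42614, Add(1701, 1274)) = Mul(-42614, 2975) = -126776650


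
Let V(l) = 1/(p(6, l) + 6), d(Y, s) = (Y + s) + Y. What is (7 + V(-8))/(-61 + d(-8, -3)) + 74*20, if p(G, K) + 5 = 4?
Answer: 147991/100 ≈ 1479.9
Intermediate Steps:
p(G, K) = -1 (p(G, K) = -5 + 4 = -1)
d(Y, s) = s + 2*Y
V(l) = ⅕ (V(l) = 1/(-1 + 6) = 1/5 = ⅕)
(7 + V(-8))/(-61 + d(-8, -3)) + 74*20 = (7 + ⅕)/(-61 + (-3 + 2*(-8))) + 74*20 = 36/(5*(-61 + (-3 - 16))) + 1480 = 36/(5*(-61 - 19)) + 1480 = (36/5)/(-80) + 1480 = (36/5)*(-1/80) + 1480 = -9/100 + 1480 = 147991/100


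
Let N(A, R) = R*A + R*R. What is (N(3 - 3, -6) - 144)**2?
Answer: 11664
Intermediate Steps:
N(A, R) = R**2 + A*R (N(A, R) = A*R + R**2 = R**2 + A*R)
(N(3 - 3, -6) - 144)**2 = (-6*((3 - 3) - 6) - 144)**2 = (-6*(0 - 6) - 144)**2 = (-6*(-6) - 144)**2 = (36 - 144)**2 = (-108)**2 = 11664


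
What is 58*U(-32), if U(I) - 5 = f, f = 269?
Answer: 15892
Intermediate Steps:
U(I) = 274 (U(I) = 5 + 269 = 274)
58*U(-32) = 58*274 = 15892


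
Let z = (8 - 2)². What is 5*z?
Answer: 180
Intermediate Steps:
z = 36 (z = 6² = 36)
5*z = 5*36 = 180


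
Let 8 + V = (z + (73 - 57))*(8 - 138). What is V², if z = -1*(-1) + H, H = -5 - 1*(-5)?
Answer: 4919524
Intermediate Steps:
H = 0 (H = -5 + 5 = 0)
z = 1 (z = -1*(-1) + 0 = 1 + 0 = 1)
V = -2218 (V = -8 + (1 + (73 - 57))*(8 - 138) = -8 + (1 + 16)*(-130) = -8 + 17*(-130) = -8 - 2210 = -2218)
V² = (-2218)² = 4919524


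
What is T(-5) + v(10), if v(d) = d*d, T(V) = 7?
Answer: 107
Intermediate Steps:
v(d) = d**2
T(-5) + v(10) = 7 + 10**2 = 7 + 100 = 107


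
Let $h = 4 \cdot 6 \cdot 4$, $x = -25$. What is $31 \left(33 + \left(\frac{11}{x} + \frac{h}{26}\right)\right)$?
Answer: $\frac{365242}{325} \approx 1123.8$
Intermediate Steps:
$h = 96$ ($h = 24 \cdot 4 = 96$)
$31 \left(33 + \left(\frac{11}{x} + \frac{h}{26}\right)\right) = 31 \left(33 + \left(\frac{11}{-25} + \frac{96}{26}\right)\right) = 31 \left(33 + \left(11 \left(- \frac{1}{25}\right) + 96 \cdot \frac{1}{26}\right)\right) = 31 \left(33 + \left(- \frac{11}{25} + \frac{48}{13}\right)\right) = 31 \left(33 + \frac{1057}{325}\right) = 31 \cdot \frac{11782}{325} = \frac{365242}{325}$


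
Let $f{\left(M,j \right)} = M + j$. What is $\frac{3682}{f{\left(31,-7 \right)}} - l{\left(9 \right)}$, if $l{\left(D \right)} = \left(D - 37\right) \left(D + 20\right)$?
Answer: $\frac{11585}{12} \approx 965.42$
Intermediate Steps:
$l{\left(D \right)} = \left(-37 + D\right) \left(20 + D\right)$
$\frac{3682}{f{\left(31,-7 \right)}} - l{\left(9 \right)} = \frac{3682}{31 - 7} - \left(-740 + 9^{2} - 153\right) = \frac{3682}{24} - \left(-740 + 81 - 153\right) = 3682 \cdot \frac{1}{24} - -812 = \frac{1841}{12} + 812 = \frac{11585}{12}$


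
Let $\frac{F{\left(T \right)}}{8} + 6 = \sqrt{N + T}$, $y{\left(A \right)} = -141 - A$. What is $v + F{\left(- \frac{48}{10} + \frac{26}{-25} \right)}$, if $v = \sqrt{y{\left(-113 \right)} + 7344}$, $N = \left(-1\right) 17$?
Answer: $-48 + 2 \sqrt{1829} + \frac{8 i \sqrt{571}}{5} \approx 37.534 + 38.233 i$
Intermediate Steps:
$N = -17$
$F{\left(T \right)} = -48 + 8 \sqrt{-17 + T}$
$v = 2 \sqrt{1829}$ ($v = \sqrt{\left(-141 - -113\right) + 7344} = \sqrt{\left(-141 + 113\right) + 7344} = \sqrt{-28 + 7344} = \sqrt{7316} = 2 \sqrt{1829} \approx 85.534$)
$v + F{\left(- \frac{48}{10} + \frac{26}{-25} \right)} = 2 \sqrt{1829} - \left(48 - 8 \sqrt{-17 + \left(- \frac{48}{10} + \frac{26}{-25}\right)}\right) = 2 \sqrt{1829} - \left(48 - 8 \sqrt{-17 + \left(\left(-48\right) \frac{1}{10} + 26 \left(- \frac{1}{25}\right)\right)}\right) = 2 \sqrt{1829} - \left(48 - 8 \sqrt{-17 - \frac{146}{25}}\right) = 2 \sqrt{1829} - \left(48 - 8 \sqrt{- \frac{571}{25}}\right) = 2 \sqrt{1829} - \left(48 - 8 \frac{i \sqrt{571}}{5}\right) = 2 \sqrt{1829} - \left(48 - \frac{8 i \sqrt{571}}{5}\right) = -48 + 2 \sqrt{1829} + \frac{8 i \sqrt{571}}{5}$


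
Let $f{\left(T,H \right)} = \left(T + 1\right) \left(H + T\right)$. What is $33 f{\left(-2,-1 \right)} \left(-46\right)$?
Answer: $-4554$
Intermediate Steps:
$f{\left(T,H \right)} = \left(1 + T\right) \left(H + T\right)$
$33 f{\left(-2,-1 \right)} \left(-46\right) = 33 \left(-1 - 2 + \left(-2\right)^{2} - -2\right) \left(-46\right) = 33 \left(-1 - 2 + 4 + 2\right) \left(-46\right) = 33 \cdot 3 \left(-46\right) = 99 \left(-46\right) = -4554$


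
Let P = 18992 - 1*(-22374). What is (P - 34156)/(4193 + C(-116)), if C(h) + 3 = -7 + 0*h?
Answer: 7210/4183 ≈ 1.7236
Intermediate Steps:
P = 41366 (P = 18992 + 22374 = 41366)
C(h) = -10 (C(h) = -3 + (-7 + 0*h) = -3 + (-7 + 0) = -3 - 7 = -10)
(P - 34156)/(4193 + C(-116)) = (41366 - 34156)/(4193 - 10) = 7210/4183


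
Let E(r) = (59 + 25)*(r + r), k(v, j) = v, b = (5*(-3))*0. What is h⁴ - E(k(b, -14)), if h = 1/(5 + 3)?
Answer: 1/4096 ≈ 0.00024414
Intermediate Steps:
b = 0 (b = -15*0 = 0)
E(r) = 168*r (E(r) = 84*(2*r) = 168*r)
h = ⅛ (h = 1/8 = ⅛ ≈ 0.12500)
h⁴ - E(k(b, -14)) = (⅛)⁴ - 168*0 = 1/4096 - 1*0 = 1/4096 + 0 = 1/4096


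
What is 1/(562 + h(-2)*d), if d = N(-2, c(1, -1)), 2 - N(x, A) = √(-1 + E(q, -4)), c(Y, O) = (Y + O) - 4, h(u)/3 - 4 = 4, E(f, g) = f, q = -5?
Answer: 305/187778 + 6*I*√6/93889 ≈ 0.0016243 + 0.00015654*I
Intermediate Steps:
h(u) = 24 (h(u) = 12 + 3*4 = 12 + 12 = 24)
c(Y, O) = -4 + O + Y (c(Y, O) = (O + Y) - 4 = -4 + O + Y)
N(x, A) = 2 - I*√6 (N(x, A) = 2 - √(-1 - 5) = 2 - √(-6) = 2 - I*√6)
d = 2 - I*√6 ≈ 2.0 - 2.4495*I
1/(562 + h(-2)*d) = 1/(562 + 24*(2 - I*√6)) = 1/(562 + (48 - 24*I*√6)) = 1/(610 - 24*I*√6)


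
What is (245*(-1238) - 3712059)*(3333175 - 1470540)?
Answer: -7479166837315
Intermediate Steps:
(245*(-1238) - 3712059)*(3333175 - 1470540) = (-303310 - 3712059)*1862635 = -4015369*1862635 = -7479166837315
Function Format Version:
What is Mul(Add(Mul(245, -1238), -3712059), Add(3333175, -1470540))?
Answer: -7479166837315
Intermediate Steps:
Mul(Add(Mul(245, -1238), -3712059), Add(3333175, -1470540)) = Mul(Add(-303310, -3712059), 1862635) = Mul(-4015369, 1862635) = -7479166837315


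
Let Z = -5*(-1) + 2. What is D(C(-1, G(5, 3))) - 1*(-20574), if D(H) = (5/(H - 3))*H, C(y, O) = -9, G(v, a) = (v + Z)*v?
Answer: 82311/4 ≈ 20578.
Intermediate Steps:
Z = 7 (Z = 5 + 2 = 7)
G(v, a) = v*(7 + v) (G(v, a) = (v + 7)*v = (7 + v)*v = v*(7 + v))
D(H) = 5*H/(-3 + H) (D(H) = (5/(-3 + H))*H = 5*H/(-3 + H))
D(C(-1, G(5, 3))) - 1*(-20574) = 5*(-9)/(-3 - 9) - 1*(-20574) = 5*(-9)/(-12) + 20574 = 5*(-9)*(-1/12) + 20574 = 15/4 + 20574 = 82311/4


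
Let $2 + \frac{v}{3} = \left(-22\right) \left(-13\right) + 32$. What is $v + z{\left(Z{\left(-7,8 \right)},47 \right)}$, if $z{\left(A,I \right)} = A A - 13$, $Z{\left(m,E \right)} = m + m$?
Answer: $1131$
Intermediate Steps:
$Z{\left(m,E \right)} = 2 m$
$v = 948$ ($v = -6 + 3 \left(\left(-22\right) \left(-13\right) + 32\right) = -6 + 3 \left(286 + 32\right) = -6 + 3 \cdot 318 = -6 + 954 = 948$)
$z{\left(A,I \right)} = -13 + A^{2}$ ($z{\left(A,I \right)} = A^{2} - 13 = -13 + A^{2}$)
$v + z{\left(Z{\left(-7,8 \right)},47 \right)} = 948 - \left(13 - \left(2 \left(-7\right)\right)^{2}\right) = 948 - \left(13 - \left(-14\right)^{2}\right) = 948 + \left(-13 + 196\right) = 948 + 183 = 1131$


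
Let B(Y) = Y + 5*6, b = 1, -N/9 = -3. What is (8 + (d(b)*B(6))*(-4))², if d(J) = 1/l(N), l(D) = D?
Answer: 64/9 ≈ 7.1111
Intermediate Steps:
N = 27 (N = -9*(-3) = 27)
B(Y) = 30 + Y (B(Y) = Y + 30 = 30 + Y)
d(J) = 1/27
(8 + (d(b)*B(6))*(-4))² = (8 + ((30 + 6)/27)*(-4))² = (8 + ((1/27)*36)*(-4))² = (8 + (4/3)*(-4))² = (8 - 16/3)² = (8/3)² = 64/9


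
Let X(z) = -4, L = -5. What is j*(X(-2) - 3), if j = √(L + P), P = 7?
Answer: -7*√2 ≈ -9.8995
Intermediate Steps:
j = √2 (j = √(-5 + 7) = √2 ≈ 1.4142)
j*(X(-2) - 3) = √2*(-4 - 3) = √2*(-7) = -7*√2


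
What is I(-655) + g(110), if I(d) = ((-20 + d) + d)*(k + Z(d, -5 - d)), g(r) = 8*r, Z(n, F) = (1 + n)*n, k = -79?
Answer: -569626150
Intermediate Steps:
Z(n, F) = n*(1 + n)
I(d) = (-79 + d*(1 + d))*(-20 + 2*d) (I(d) = ((-20 + d) + d)*(-79 + d*(1 + d)) = (-20 + 2*d)*(-79 + d*(1 + d)) = (-79 + d*(1 + d))*(-20 + 2*d))
I(-655) + g(110) = (1580 - 178*(-655) - 18*(-655)² + 2*(-655)³) + 8*110 = (1580 + 116590 - 18*429025 + 2*(-281011375)) + 880 = (1580 + 116590 - 7722450 - 562022750) + 880 = -569627030 + 880 = -569626150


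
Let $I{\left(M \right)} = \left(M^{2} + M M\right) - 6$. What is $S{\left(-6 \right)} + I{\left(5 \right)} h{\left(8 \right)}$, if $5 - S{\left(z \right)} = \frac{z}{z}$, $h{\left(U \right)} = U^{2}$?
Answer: $2820$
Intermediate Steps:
$I{\left(M \right)} = -6 + 2 M^{2}$ ($I{\left(M \right)} = \left(M^{2} + M^{2}\right) - 6 = 2 M^{2} - 6 = -6 + 2 M^{2}$)
$S{\left(z \right)} = 4$ ($S{\left(z \right)} = 5 - \frac{z}{z} = 5 - 1 = 4$)
$S{\left(-6 \right)} + I{\left(5 \right)} h{\left(8 \right)} = 4 + \left(-6 + 2 \cdot 5^{2}\right) 8^{2} = 4 + \left(-6 + 2 \cdot 25\right) 64 = 4 + \left(-6 + 50\right) 64 = 4 + 44 \cdot 64 = 4 + 2816 = 2820$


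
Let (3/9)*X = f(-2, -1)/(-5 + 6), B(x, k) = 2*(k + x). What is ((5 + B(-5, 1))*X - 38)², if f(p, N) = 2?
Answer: 3136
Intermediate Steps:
B(x, k) = 2*k + 2*x
X = 6 (X = 3*(2/(-5 + 6)) = 3*(2/1) = 3*(2*1) = 3*2 = 6)
((5 + B(-5, 1))*X - 38)² = ((5 + (2*1 + 2*(-5)))*6 - 38)² = ((5 + (2 - 10))*6 - 38)² = ((5 - 8)*6 - 38)² = (-3*6 - 38)² = (-18 - 38)² = (-56)² = 3136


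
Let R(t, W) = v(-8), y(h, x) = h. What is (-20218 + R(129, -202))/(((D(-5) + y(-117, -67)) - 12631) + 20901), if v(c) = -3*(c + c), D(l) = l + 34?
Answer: -10085/4091 ≈ -2.4652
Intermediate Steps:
D(l) = 34 + l
v(c) = -6*c
R(t, W) = 48 (R(t, W) = -6*(-8) = 48)
(-20218 + R(129, -202))/(((D(-5) + y(-117, -67)) - 12631) + 20901) = (-20218 + 48)/((((34 - 5) - 117) - 12631) + 20901) = -20170/(((29 - 117) - 12631) + 20901) = -20170/((-88 - 12631) + 20901) = -20170/(-12719 + 20901) = -20170/8182 = -20170*1/8182 = -10085/4091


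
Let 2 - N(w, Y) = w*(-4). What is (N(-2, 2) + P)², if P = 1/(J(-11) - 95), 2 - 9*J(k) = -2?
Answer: 26163225/724201 ≈ 36.127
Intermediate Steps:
J(k) = 4/9 (J(k) = 2/9 - ⅑*(-2) = 2/9 + 2/9 = 4/9)
N(w, Y) = 2 + 4*w (N(w, Y) = 2 - w*(-4) = 2 - (-4)*w = 2 + 4*w)
P = -9/851 (P = 1/(4/9 - 95) = 1/(-851/9) = -9/851 ≈ -0.010576)
(N(-2, 2) + P)² = ((2 + 4*(-2)) - 9/851)² = ((2 - 8) - 9/851)² = (-6 - 9/851)² = (-5115/851)² = 26163225/724201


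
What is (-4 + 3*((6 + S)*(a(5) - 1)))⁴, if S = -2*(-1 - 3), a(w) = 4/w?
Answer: 14776336/625 ≈ 23642.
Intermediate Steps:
S = 8 (S = -2*(-4) = 8)
(-4 + 3*((6 + S)*(a(5) - 1)))⁴ = (-4 + 3*((6 + 8)*(4/5 - 1)))⁴ = (-4 + 3*(14*(4*(⅕) - 1)))⁴ = (-4 + 3*(14*(⅘ - 1)))⁴ = (-4 + 3*(14*(-⅕)))⁴ = (-4 + 3*(-14/5))⁴ = (-4 - 42/5)⁴ = (-62/5)⁴ = 14776336/625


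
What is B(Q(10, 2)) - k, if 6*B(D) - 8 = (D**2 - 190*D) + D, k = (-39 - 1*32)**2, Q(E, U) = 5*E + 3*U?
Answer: -6281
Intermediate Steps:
Q(E, U) = 3*U + 5*E
k = 5041 (k = (-39 - 32)**2 = (-71)**2 = 5041)
B(D) = 4/3 - 63*D/2 + D**2/6 (B(D) = 4/3 + ((D**2 - 190*D) + D)/6 = 4/3 + (D**2 - 189*D)/6 = 4/3 + (-63*D/2 + D**2/6) = 4/3 - 63*D/2 + D**2/6)
B(Q(10, 2)) - k = (4/3 - 63*(3*2 + 5*10)/2 + (3*2 + 5*10)**2/6) - 1*5041 = (4/3 - 63*(6 + 50)/2 + (6 + 50)**2/6) - 5041 = (4/3 - 63/2*56 + (1/6)*56**2) - 5041 = (4/3 - 1764 + (1/6)*3136) - 5041 = (4/3 - 1764 + 1568/3) - 5041 = -1240 - 5041 = -6281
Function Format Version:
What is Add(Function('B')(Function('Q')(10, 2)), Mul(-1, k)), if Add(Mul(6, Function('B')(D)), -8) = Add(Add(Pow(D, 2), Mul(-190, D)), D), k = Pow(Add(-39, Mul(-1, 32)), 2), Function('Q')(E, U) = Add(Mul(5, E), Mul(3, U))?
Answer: -6281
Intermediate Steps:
Function('Q')(E, U) = Add(Mul(3, U), Mul(5, E))
k = 5041 (k = Pow(Add(-39, -32), 2) = Pow(-71, 2) = 5041)
Function('B')(D) = Add(Rational(4, 3), Mul(Rational(-63, 2), D), Mul(Rational(1, 6), Pow(D, 2))) (Function('B')(D) = Add(Rational(4, 3), Mul(Rational(1, 6), Add(Add(Pow(D, 2), Mul(-190, D)), D))) = Add(Rational(4, 3), Mul(Rational(1, 6), Add(Pow(D, 2), Mul(-189, D)))) = Add(Rational(4, 3), Add(Mul(Rational(-63, 2), D), Mul(Rational(1, 6), Pow(D, 2)))) = Add(Rational(4, 3), Mul(Rational(-63, 2), D), Mul(Rational(1, 6), Pow(D, 2))))
Add(Function('B')(Function('Q')(10, 2)), Mul(-1, k)) = Add(Add(Rational(4, 3), Mul(Rational(-63, 2), Add(Mul(3, 2), Mul(5, 10))), Mul(Rational(1, 6), Pow(Add(Mul(3, 2), Mul(5, 10)), 2))), Mul(-1, 5041)) = Add(Add(Rational(4, 3), Mul(Rational(-63, 2), Add(6, 50)), Mul(Rational(1, 6), Pow(Add(6, 50), 2))), -5041) = Add(Add(Rational(4, 3), Mul(Rational(-63, 2), 56), Mul(Rational(1, 6), Pow(56, 2))), -5041) = Add(Add(Rational(4, 3), -1764, Mul(Rational(1, 6), 3136)), -5041) = Add(Add(Rational(4, 3), -1764, Rational(1568, 3)), -5041) = Add(-1240, -5041) = -6281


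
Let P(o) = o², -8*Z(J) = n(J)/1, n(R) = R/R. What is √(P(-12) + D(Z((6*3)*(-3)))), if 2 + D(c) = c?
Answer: √2270/4 ≈ 11.911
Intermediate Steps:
n(R) = 1
Z(J) = -⅛ (Z(J) = -1/(8*1) = -1/8 = -⅛*1 = -⅛)
D(c) = -2 + c
√(P(-12) + D(Z((6*3)*(-3)))) = √((-12)² + (-2 - ⅛)) = √(144 - 17/8) = √(1135/8) = √2270/4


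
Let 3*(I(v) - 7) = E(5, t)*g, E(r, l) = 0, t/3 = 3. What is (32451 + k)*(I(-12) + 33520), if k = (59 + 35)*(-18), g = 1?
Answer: 1031256993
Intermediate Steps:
t = 9 (t = 3*3 = 9)
I(v) = 7 (I(v) = 7 + (0*1)/3 = 7 + (⅓)*0 = 7 + 0 = 7)
k = -1692 (k = 94*(-18) = -1692)
(32451 + k)*(I(-12) + 33520) = (32451 - 1692)*(7 + 33520) = 30759*33527 = 1031256993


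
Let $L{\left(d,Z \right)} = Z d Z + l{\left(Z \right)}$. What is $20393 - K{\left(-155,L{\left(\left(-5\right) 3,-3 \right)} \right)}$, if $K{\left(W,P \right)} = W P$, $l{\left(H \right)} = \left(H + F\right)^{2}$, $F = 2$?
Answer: $-377$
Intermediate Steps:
$l{\left(H \right)} = \left(2 + H\right)^{2}$ ($l{\left(H \right)} = \left(H + 2\right)^{2} = \left(2 + H\right)^{2}$)
$L{\left(d,Z \right)} = \left(2 + Z\right)^{2} + d Z^{2}$ ($L{\left(d,Z \right)} = Z d Z + \left(2 + Z\right)^{2} = d Z^{2} + \left(2 + Z\right)^{2} = \left(2 + Z\right)^{2} + d Z^{2}$)
$K{\left(W,P \right)} = P W$
$20393 - K{\left(-155,L{\left(\left(-5\right) 3,-3 \right)} \right)} = 20393 - \left(\left(2 - 3\right)^{2} + \left(-5\right) 3 \left(-3\right)^{2}\right) \left(-155\right) = 20393 - \left(\left(-1\right)^{2} - 135\right) \left(-155\right) = 20393 - \left(1 - 135\right) \left(-155\right) = 20393 - \left(-134\right) \left(-155\right) = 20393 - 20770 = -377$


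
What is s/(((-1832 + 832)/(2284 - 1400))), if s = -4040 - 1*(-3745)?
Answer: 13039/50 ≈ 260.78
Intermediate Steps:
s = -295 (s = -4040 + 3745 = -295)
s/(((-1832 + 832)/(2284 - 1400))) = -295*(2284 - 1400)/(-1832 + 832) = -295/((-1000/884)) = -295/((-1000*1/884)) = -295/(-250/221) = -295*(-221/250) = 13039/50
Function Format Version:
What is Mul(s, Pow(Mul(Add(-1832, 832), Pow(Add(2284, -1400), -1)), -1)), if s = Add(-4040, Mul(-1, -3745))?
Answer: Rational(13039, 50) ≈ 260.78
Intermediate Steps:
s = -295 (s = Add(-4040, 3745) = -295)
Mul(s, Pow(Mul(Add(-1832, 832), Pow(Add(2284, -1400), -1)), -1)) = Mul(-295, Pow(Mul(Add(-1832, 832), Pow(Add(2284, -1400), -1)), -1)) = Mul(-295, Pow(Mul(-1000, Pow(884, -1)), -1)) = Mul(-295, Pow(Mul(-1000, Rational(1, 884)), -1)) = Mul(-295, Pow(Rational(-250, 221), -1)) = Mul(-295, Rational(-221, 250)) = Rational(13039, 50)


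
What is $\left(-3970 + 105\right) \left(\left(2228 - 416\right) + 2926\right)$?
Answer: $-18312370$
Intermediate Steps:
$\left(-3970 + 105\right) \left(\left(2228 - 416\right) + 2926\right) = - 3865 \left(\left(2228 - 416\right) + 2926\right) = - 3865 \left(1812 + 2926\right) = \left(-3865\right) 4738 = -18312370$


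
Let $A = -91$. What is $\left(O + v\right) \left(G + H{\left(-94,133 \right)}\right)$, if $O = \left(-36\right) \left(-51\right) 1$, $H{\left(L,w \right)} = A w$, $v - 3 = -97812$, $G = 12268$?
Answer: $-15835545$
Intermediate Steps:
$v = -97809$ ($v = 3 - 97812 = -97809$)
$H{\left(L,w \right)} = - 91 w$
$O = 1836$ ($O = 1836 \cdot 1 = 1836$)
$\left(O + v\right) \left(G + H{\left(-94,133 \right)}\right) = \left(1836 - 97809\right) \left(12268 - 12103\right) = - 95973 \left(12268 - 12103\right) = \left(-95973\right) 165 = -15835545$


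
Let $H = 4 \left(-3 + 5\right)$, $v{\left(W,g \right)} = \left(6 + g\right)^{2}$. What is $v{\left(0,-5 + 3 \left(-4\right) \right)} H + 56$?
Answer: $1024$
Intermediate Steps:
$H = 8$ ($H = 4 \cdot 2 = 8$)
$v{\left(0,-5 + 3 \left(-4\right) \right)} H + 56 = \left(6 + \left(-5 + 3 \left(-4\right)\right)\right)^{2} \cdot 8 + 56 = \left(6 - 17\right)^{2} \cdot 8 + 56 = \left(-11\right)^{2} \cdot 8 + 56 = 121 \cdot 8 + 56 = 968 + 56 = 1024$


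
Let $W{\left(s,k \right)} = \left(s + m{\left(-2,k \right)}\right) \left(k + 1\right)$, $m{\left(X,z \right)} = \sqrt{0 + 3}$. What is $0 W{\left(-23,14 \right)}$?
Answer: $0$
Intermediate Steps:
$m{\left(X,z \right)} = \sqrt{3}$
$W{\left(s,k \right)} = \left(1 + k\right) \left(s + \sqrt{3}\right)$ ($W{\left(s,k \right)} = \left(s + \sqrt{3}\right) \left(k + 1\right) = \left(s + \sqrt{3}\right) \left(1 + k\right) = \left(1 + k\right) \left(s + \sqrt{3}\right)$)
$0 W{\left(-23,14 \right)} = 0 \left(-23 + \sqrt{3} + 14 \left(-23\right) + 14 \sqrt{3}\right) = 0 \left(-23 + \sqrt{3} - 322 + 14 \sqrt{3}\right) = 0 \left(-345 + 15 \sqrt{3}\right) = 0$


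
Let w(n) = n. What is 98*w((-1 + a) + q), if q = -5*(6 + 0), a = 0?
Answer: -3038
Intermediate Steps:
q = -30 (q = -5*6 = -30)
98*w((-1 + a) + q) = 98*((-1 + 0) - 30) = 98*(-1 - 30) = 98*(-31) = -3038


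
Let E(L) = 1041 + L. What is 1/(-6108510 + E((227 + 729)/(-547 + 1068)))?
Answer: -521/3181990393 ≈ -1.6373e-7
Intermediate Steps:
1/(-6108510 + E((227 + 729)/(-547 + 1068))) = 1/(-6108510 + (1041 + (227 + 729)/(-547 + 1068))) = 1/(-6108510 + (1041 + 956/521)) = 1/(-6108510 + 543317/521) = 1/(-3181990393/521) = -521/3181990393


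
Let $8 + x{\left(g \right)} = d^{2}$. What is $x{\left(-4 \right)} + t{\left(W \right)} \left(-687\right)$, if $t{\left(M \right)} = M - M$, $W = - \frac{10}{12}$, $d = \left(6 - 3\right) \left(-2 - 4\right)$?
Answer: $316$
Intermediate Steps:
$d = -18$ ($d = 3 \left(-6\right) = -18$)
$W = - \frac{5}{6}$ ($W = \left(-10\right) \frac{1}{12} = - \frac{5}{6} \approx -0.83333$)
$t{\left(M \right)} = 0$
$x{\left(g \right)} = 316$ ($x{\left(g \right)} = -8 + \left(-18\right)^{2} = -8 + 324 = 316$)
$x{\left(-4 \right)} + t{\left(W \right)} \left(-687\right) = 316 + 0 \left(-687\right) = 316 + 0 = 316$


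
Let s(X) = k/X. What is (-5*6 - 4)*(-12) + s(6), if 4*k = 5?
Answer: 9797/24 ≈ 408.21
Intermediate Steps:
k = 5/4 (k = (1/4)*5 = 5/4 ≈ 1.2500)
s(X) = 5/(4*X)
(-5*6 - 4)*(-12) + s(6) = (-5*6 - 4)*(-12) + (5/4)/6 = (-30 - 4)*(-12) + (5/4)*(1/6) = -34*(-12) + 5/24 = 408 + 5/24 = 9797/24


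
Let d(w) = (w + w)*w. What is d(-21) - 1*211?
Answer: 671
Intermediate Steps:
d(w) = 2*w² (d(w) = (2*w)*w = 2*w²)
d(-21) - 1*211 = 2*(-21)² - 1*211 = 2*441 - 211 = 882 - 211 = 671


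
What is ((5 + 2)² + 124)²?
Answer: 29929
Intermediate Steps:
((5 + 2)² + 124)² = (7² + 124)² = (49 + 124)² = 173² = 29929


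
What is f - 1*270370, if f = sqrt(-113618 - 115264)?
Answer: -270370 + I*sqrt(228882) ≈ -2.7037e+5 + 478.42*I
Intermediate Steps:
f = I*sqrt(228882) (f = sqrt(-228882) = I*sqrt(228882) ≈ 478.42*I)
f - 1*270370 = I*sqrt(228882) - 1*270370 = I*sqrt(228882) - 270370 = -270370 + I*sqrt(228882)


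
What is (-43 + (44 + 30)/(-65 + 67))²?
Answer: 36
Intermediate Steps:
(-43 + (44 + 30)/(-65 + 67))² = (-43 + 74/2)² = (-43 + 74*(½))² = (-43 + 37)² = (-6)² = 36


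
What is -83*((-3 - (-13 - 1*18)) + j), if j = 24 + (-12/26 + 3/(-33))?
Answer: -610631/143 ≈ -4270.1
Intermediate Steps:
j = 3353/143 (j = 24 + (-12*1/26 + 3*(-1/33)) = 24 + (-6/13 - 1/11) = 24 - 79/143 = 3353/143 ≈ 23.448)
-83*((-3 - (-13 - 1*18)) + j) = -83*((-3 - (-13 - 1*18)) + 3353/143) = -83*((-3 - (-13 - 18)) + 3353/143) = -83*((-3 - 1*(-31)) + 3353/143) = -83*((-3 + 31) + 3353/143) = -83*(28 + 3353/143) = -83*7357/143 = -610631/143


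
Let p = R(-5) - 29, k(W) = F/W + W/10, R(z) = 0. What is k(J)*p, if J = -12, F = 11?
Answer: 3683/60 ≈ 61.383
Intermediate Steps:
k(W) = 11/W + W/10
p = -29 (p = 0 - 29 = -29)
k(J)*p = (11/(-12) + (1/10)*(-12))*(-29) = (11*(-1/12) - 6/5)*(-29) = (-11/12 - 6/5)*(-29) = -127/60*(-29) = 3683/60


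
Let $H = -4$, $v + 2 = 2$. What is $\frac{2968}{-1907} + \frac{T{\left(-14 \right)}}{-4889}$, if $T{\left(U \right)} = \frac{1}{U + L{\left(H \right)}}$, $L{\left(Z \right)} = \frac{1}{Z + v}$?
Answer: $- \frac{827093836}{531429411} \approx -1.5564$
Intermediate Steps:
$v = 0$ ($v = -2 + 2 = 0$)
$L{\left(Z \right)} = \frac{1}{Z}$ ($L{\left(Z \right)} = \frac{1}{Z + 0} = \frac{1}{Z}$)
$T{\left(U \right)} = \frac{1}{- \frac{1}{4} + U}$ ($T{\left(U \right)} = \frac{1}{U + \frac{1}{-4}} = \frac{1}{U - \frac{1}{4}} = \frac{1}{- \frac{1}{4} + U}$)
$\frac{2968}{-1907} + \frac{T{\left(-14 \right)}}{-4889} = \frac{2968}{-1907} + \frac{4 \frac{1}{-1 + 4 \left(-14\right)}}{-4889} = 2968 \left(- \frac{1}{1907}\right) + \frac{4}{-1 - 56} \left(- \frac{1}{4889}\right) = - \frac{2968}{1907} + \frac{4}{-57} \left(- \frac{1}{4889}\right) = - \frac{2968}{1907} + 4 \left(- \frac{1}{57}\right) \left(- \frac{1}{4889}\right) = - \frac{2968}{1907} - - \frac{4}{278673} = - \frac{2968}{1907} + \frac{4}{278673} = - \frac{827093836}{531429411}$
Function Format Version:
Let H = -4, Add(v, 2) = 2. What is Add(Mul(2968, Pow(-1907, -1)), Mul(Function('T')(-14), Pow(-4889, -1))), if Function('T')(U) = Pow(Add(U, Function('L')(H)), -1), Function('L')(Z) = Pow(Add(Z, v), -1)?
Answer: Rational(-827093836, 531429411) ≈ -1.5564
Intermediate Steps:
v = 0 (v = Add(-2, 2) = 0)
Function('L')(Z) = Pow(Z, -1) (Function('L')(Z) = Pow(Add(Z, 0), -1) = Pow(Z, -1))
Function('T')(U) = Pow(Add(Rational(-1, 4), U), -1) (Function('T')(U) = Pow(Add(U, Pow(-4, -1)), -1) = Pow(Add(U, Rational(-1, 4)), -1) = Pow(Add(Rational(-1, 4), U), -1))
Add(Mul(2968, Pow(-1907, -1)), Mul(Function('T')(-14), Pow(-4889, -1))) = Add(Mul(2968, Pow(-1907, -1)), Mul(Mul(4, Pow(Add(-1, Mul(4, -14)), -1)), Pow(-4889, -1))) = Add(Mul(2968, Rational(-1, 1907)), Mul(Mul(4, Pow(Add(-1, -56), -1)), Rational(-1, 4889))) = Add(Rational(-2968, 1907), Mul(Mul(4, Pow(-57, -1)), Rational(-1, 4889))) = Add(Rational(-2968, 1907), Mul(Mul(4, Rational(-1, 57)), Rational(-1, 4889))) = Add(Rational(-2968, 1907), Mul(Rational(-4, 57), Rational(-1, 4889))) = Add(Rational(-2968, 1907), Rational(4, 278673)) = Rational(-827093836, 531429411)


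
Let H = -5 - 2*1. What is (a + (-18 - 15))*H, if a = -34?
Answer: 469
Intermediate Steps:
H = -7 (H = -5 - 2 = -7)
(a + (-18 - 15))*H = (-34 + (-18 - 15))*(-7) = (-34 - 33)*(-7) = -67*(-7) = 469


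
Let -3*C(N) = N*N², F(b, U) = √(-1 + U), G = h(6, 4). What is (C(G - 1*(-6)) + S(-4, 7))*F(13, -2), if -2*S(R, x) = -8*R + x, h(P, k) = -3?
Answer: -57*I*√3/2 ≈ -49.363*I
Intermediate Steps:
G = -3
S(R, x) = 4*R - x/2 (S(R, x) = -(-8*R + x)/2 = -(x - 8*R)/2 = 4*R - x/2)
C(N) = -N³/3 (C(N) = -N*N²/3 = -N³/3)
(C(G - 1*(-6)) + S(-4, 7))*F(13, -2) = (-(-3 - 1*(-6))³/3 + (4*(-4) - ½*7))*√(-1 - 2) = (-(-3 + 6)³/3 + (-16 - 7/2))*√(-3) = (-⅓*3³ - 39/2)*(I*√3) = (-⅓*27 - 39/2)*(I*√3) = (-9 - 39/2)*(I*√3) = -57*I*√3/2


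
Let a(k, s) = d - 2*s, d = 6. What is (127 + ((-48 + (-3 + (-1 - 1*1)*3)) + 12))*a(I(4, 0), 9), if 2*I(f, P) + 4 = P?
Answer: -984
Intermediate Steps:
I(f, P) = -2 + P/2
a(k, s) = 6 - 2*s
(127 + ((-48 + (-3 + (-1 - 1*1)*3)) + 12))*a(I(4, 0), 9) = (127 + ((-48 + (-3 + (-1 - 1*1)*3)) + 12))*(6 - 2*9) = (127 + ((-48 + (-3 + (-1 - 1)*3)) + 12))*(6 - 18) = (127 + ((-48 + (-3 - 2*3)) + 12))*(-12) = (127 + ((-48 + (-3 - 6)) + 12))*(-12) = (127 + ((-48 - 9) + 12))*(-12) = (127 + (-57 + 12))*(-12) = (127 - 45)*(-12) = 82*(-12) = -984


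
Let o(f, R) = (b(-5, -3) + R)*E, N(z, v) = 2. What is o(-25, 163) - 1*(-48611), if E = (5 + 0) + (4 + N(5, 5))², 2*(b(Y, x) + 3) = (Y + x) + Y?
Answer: 109809/2 ≈ 54905.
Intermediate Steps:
b(Y, x) = -3 + Y + x/2 (b(Y, x) = -3 + ((Y + x) + Y)/2 = -3 + (x + 2*Y)/2 = -3 + (Y + x/2) = -3 + Y + x/2)
E = 41 (E = (5 + 0) + (4 + 2)² = 5 + 6² = 5 + 36 = 41)
o(f, R) = -779/2 + 41*R (o(f, R) = ((-3 - 5 + (½)*(-3)) + R)*41 = ((-3 - 5 - 3/2) + R)*41 = (-19/2 + R)*41 = -779/2 + 41*R)
o(-25, 163) - 1*(-48611) = (-779/2 + 41*163) - 1*(-48611) = (-779/2 + 6683) + 48611 = 12587/2 + 48611 = 109809/2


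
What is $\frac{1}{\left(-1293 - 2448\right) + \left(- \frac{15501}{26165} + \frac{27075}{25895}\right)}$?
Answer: $- \frac{135508535}{506876025639} \approx -0.00026734$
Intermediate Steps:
$\frac{1}{\left(-1293 - 2448\right) + \left(- \frac{15501}{26165} + \frac{27075}{25895}\right)} = \frac{1}{-3741 + \left(\left(-15501\right) \frac{1}{26165} + 27075 \cdot \frac{1}{25895}\right)} = \frac{1}{-3741 + \left(- \frac{15501}{26165} + \frac{5415}{5179}\right)} = \frac{1}{-3741 + \frac{61403796}{135508535}} = \frac{1}{- \frac{506876025639}{135508535}} = - \frac{135508535}{506876025639}$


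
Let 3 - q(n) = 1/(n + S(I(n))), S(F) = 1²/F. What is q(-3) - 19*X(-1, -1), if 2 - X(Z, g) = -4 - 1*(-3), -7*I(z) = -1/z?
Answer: -1295/24 ≈ -53.958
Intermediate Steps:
I(z) = 1/(7*z) (I(z) = -(-1)/(7*z) = 1/(7*z))
S(F) = 1/F
q(n) = 3 - 1/(8*n) (q(n) = 3 - 1/(n + 1/(1/(7*n))) = 3 - 1/(n + 7*n) = 3 - 1/(8*n))
X(Z, g) = 3 (X(Z, g) = 2 - (-4 - 1*(-3)) = 2 - (-4 + 3) = 2 - 1*(-1) = 2 + 1 = 3)
q(-3) - 19*X(-1, -1) = (3 - ⅛/(-3)) - 19*3 = (3 - ⅛*(-⅓)) - 57 = (3 + 1/24) - 57 = 73/24 - 57 = -1295/24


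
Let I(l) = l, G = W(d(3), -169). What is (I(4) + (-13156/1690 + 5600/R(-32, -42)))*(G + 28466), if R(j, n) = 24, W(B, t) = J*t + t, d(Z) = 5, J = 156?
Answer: 86524946/195 ≈ 4.4372e+5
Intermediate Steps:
W(B, t) = 157*t (W(B, t) = 156*t + t = 157*t)
G = -26533 (G = 157*(-169) = -26533)
(I(4) + (-13156/1690 + 5600/R(-32, -42)))*(G + 28466) = (4 + (-13156/1690 + 5600/24))*(-26533 + 28466) = (4 + (-13156*1/1690 + 5600*(1/24)))*1933 = (4 + (-506/65 + 700/3))*1933 = (4 + 43982/195)*1933 = (44762/195)*1933 = 86524946/195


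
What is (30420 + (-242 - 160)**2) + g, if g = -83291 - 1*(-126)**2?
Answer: 92857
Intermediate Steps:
g = -99167 (g = -83291 - 1*15876 = -83291 - 15876 = -99167)
(30420 + (-242 - 160)**2) + g = (30420 + (-242 - 160)**2) - 99167 = (30420 + (-402)**2) - 99167 = (30420 + 161604) - 99167 = 192024 - 99167 = 92857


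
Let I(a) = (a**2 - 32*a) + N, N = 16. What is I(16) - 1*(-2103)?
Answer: 1863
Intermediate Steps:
I(a) = 16 + a**2 - 32*a (I(a) = (a**2 - 32*a) + 16 = 16 + a**2 - 32*a)
I(16) - 1*(-2103) = (16 + 16**2 - 32*16) - 1*(-2103) = (16 + 256 - 512) + 2103 = -240 + 2103 = 1863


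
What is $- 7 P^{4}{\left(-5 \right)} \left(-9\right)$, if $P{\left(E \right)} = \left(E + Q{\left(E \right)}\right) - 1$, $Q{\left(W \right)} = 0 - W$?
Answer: $63$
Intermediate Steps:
$Q{\left(W \right)} = - W$
$P{\left(E \right)} = -1$ ($P{\left(E \right)} = \left(E - E\right) - 1 = 0 - 1 = -1$)
$- 7 P^{4}{\left(-5 \right)} \left(-9\right) = - 7 \left(-1\right)^{4} \left(-9\right) = \left(-7\right) 1 \left(-9\right) = \left(-7\right) \left(-9\right) = 63$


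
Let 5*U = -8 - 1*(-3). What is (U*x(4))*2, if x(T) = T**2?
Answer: -32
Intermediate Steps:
U = -1 (U = (-8 - 1*(-3))/5 = (-8 + 3)/5 = (1/5)*(-5) = -1)
(U*x(4))*2 = -1*4**2*2 = -1*16*2 = -16*2 = -32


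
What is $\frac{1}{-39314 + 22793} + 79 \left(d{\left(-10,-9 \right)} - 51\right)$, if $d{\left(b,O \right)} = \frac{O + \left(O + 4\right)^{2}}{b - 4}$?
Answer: $- \frac{476383042}{115647} \approx -4119.3$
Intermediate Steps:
$d{\left(b,O \right)} = \frac{O + \left(4 + O\right)^{2}}{-4 + b}$
$\frac{1}{-39314 + 22793} + 79 \left(d{\left(-10,-9 \right)} - 51\right) = \frac{1}{-39314 + 22793} + 79 \left(\frac{-9 + \left(4 - 9\right)^{2}}{-4 - 10} - 51\right) = \frac{1}{-16521} + 79 \left(\frac{-9 + \left(-5\right)^{2}}{-14} - 51\right) = - \frac{1}{16521} + 79 \left(- \frac{-9 + 25}{14} - 51\right) = - \frac{1}{16521} + 79 \left(\left(- \frac{1}{14}\right) 16 - 51\right) = - \frac{1}{16521} + 79 \left(- \frac{8}{7} - 51\right) = - \frac{1}{16521} + 79 \left(- \frac{365}{7}\right) = - \frac{1}{16521} - \frac{28835}{7} = - \frac{476383042}{115647}$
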